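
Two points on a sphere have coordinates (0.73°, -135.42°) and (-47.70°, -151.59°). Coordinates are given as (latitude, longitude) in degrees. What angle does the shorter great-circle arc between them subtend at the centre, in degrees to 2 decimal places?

50.44°

With latitudes φ₁ = 0.730°, φ₂ = -47.700° and longitude difference Δλ = -16.170°:
cos c = sin φ₁ sin φ₂ + cos φ₁ cos φ₂ cos Δλ = (0.0127)(-0.7396) + (0.9999)(0.6730)(0.9604) = 0.63691,
so c = arccos(0.63691) = 0.88031 rad.
So the angular separation is 50.44°.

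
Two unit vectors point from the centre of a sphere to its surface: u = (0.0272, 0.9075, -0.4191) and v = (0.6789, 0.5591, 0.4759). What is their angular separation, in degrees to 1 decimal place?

u·v = 0.3264; |u| = 1.0000, |v| = 1.0000.
cos θ = (u·v)/(|u||v|) = 0.3264, so θ = 70.9°.

70.9°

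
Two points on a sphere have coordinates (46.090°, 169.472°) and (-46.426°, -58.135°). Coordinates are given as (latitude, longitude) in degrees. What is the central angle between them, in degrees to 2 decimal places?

147.59°

In radians: φ₁ = 0.8044, φ₂ = -0.8103, Δλ = 132.393° = 2.3107 rad.
cos c = sin φ₁ sin φ₂ + cos φ₁ cos φ₂ cos Δλ = (0.7204)(-0.7245) + (0.6935)(0.6893)(-0.6742) = -0.84424,
so c = arccos(-0.84424) = 2.57595 rad.
So the angular separation is 147.59°.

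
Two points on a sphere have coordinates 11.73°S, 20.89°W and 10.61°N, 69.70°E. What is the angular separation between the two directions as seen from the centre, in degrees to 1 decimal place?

With latitudes φ₁ = -11.730°, φ₂ = 10.610° and longitude difference Δλ = 90.590°:
Haversine: a = sin²(Δφ/2) + cos φ₁ cos φ₂ sin²(Δλ/2) = 0.0375 + (0.9791)(0.9829)(0.5051) = 0.52367.
Central angle c = 2·arcsin(√a) = 1.61816 rad.
So the angular separation is 92.7°.

92.7°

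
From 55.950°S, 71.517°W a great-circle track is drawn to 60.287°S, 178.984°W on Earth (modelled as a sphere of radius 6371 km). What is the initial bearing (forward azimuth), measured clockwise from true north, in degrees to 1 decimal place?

217.8°

Δλ = -107.467° = -1.8757 rad.
y = sin Δλ · cos φ₂ = (-0.9539)(0.4957) = -0.4728
x = cos φ₁ sin φ₂ − sin φ₁ cos φ₂ cos Δλ = (0.5599)(-0.8685) − (-0.8285)(0.4957)(-0.3002) = -0.6096
θ = atan2(y, x) = -142.20°; adding 360° gives 217.8°.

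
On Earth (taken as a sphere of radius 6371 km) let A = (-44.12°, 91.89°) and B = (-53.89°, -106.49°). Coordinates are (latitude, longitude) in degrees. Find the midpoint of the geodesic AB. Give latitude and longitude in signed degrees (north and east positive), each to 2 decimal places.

The central angle between A and B is δ = 1.4092 rad.
With f = 0.5, the slerp weights are sin((1−f)δ)/sin δ = 0.6563 and sin(fδ)/sin δ = 0.6563.
Weighted sum of the unit vectors: (0.6563)·(-0.0237,0.7175,-0.6962) + (0.6563)·(-0.1673,-0.5651,-0.8079) = (-0.1253, 0.1000, -0.9871).
Converting back: φ = atan2(z, √(x²+y²)) = -80.77°, λ = atan2(y, x) = 141.41°.

-80.77°, 141.41°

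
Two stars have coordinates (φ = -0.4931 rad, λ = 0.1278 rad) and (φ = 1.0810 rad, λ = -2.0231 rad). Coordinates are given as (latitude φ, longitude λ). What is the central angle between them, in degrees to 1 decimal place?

130.2°

In radians: φ₁ = -0.4931, φ₂ = 1.0810, Δλ = -123.237° = -2.1509 rad.
cos c = sin φ₁ sin φ₂ + cos φ₁ cos φ₂ cos Δλ = (-0.4734)(0.8824) + (0.8809)(0.4704)(-0.5481) = -0.64484,
so c = arccos(-0.64484) = 2.27161 rad.
So the angular separation is 130.2°.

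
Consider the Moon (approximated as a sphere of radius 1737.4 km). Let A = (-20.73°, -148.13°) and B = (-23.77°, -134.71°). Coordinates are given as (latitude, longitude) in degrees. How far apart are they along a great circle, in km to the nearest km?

388 km

Let φ₁ = -0.3618 rad, φ₂ = -0.4149 rad, and Δλ = 0.2342 rad.
cos c = sin φ₁ sin φ₂ + cos φ₁ cos φ₂ cos Δλ = (-0.3540)(-0.4031) + (0.9353)(0.9152)(0.9727) = 0.97522,
so c = arccos(0.97522) = 0.22308 rad.
Distance = R·c = 1737.4 × 0.2231 ≈ 388 km.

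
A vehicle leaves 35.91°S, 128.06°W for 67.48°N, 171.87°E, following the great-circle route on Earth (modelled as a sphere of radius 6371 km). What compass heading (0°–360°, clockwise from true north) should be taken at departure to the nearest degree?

Δλ = -60.070° = -1.0484 rad.
y = sin Δλ · cos φ₂ = (-0.8666)(0.3830) = -0.3319
x = cos φ₁ sin φ₂ − sin φ₁ cos φ₂ cos Δλ = (0.8099)(0.9237) − (-0.5865)(0.3830)(0.4989) = 0.8603
θ = atan2(y, x) = -21.10°; adding 360° gives 339°.

339°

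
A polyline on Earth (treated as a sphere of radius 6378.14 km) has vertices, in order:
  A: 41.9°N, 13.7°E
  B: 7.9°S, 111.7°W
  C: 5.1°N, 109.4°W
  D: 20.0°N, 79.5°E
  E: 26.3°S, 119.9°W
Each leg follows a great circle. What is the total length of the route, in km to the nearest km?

49981 km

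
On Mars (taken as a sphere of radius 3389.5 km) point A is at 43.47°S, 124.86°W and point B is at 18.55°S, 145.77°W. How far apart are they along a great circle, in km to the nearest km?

1805 km

Let φ₁ = -0.7587 rad, φ₂ = -0.3238 rad, and Δλ = -0.3649 rad.
cos c = sin φ₁ sin φ₂ + cos φ₁ cos φ₂ cos Δλ = (-0.6880)(-0.3181) + (0.7257)(0.9480)(0.9341) = 0.86158,
so c = arccos(0.86158) = 0.53241 rad.
Distance = R·c = 3389.5 × 0.5324 ≈ 1805 km.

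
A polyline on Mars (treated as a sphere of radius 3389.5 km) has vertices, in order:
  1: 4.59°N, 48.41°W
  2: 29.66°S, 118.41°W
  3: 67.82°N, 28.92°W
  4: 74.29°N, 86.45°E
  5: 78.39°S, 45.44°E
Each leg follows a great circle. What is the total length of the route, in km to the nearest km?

Leg 1→2: central angle 1.3112 rad, distance 4444.4 km.
Leg 2→3: central angle 2.0435 rad, distance 6926.5 km.
Leg 3→4: central angle 0.5593 rad, distance 1895.8 km.
Leg 4→5: central angle 2.6948 rad, distance 9134.0 km.
Total: 4444.4 + 6926.5 + 1895.8 + 9134.0 ≈ 22401 km.

22401 km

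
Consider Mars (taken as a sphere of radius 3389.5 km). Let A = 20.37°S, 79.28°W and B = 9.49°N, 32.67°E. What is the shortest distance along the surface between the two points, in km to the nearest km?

6730 km

Let φ₁ = -0.3555 rad, φ₂ = 0.1656 rad, and Δλ = 1.9539 rad.
Haversine: a = sin²(Δφ/2) + cos φ₁ cos φ₂ sin²(Δλ/2) = 0.0664 + (0.9375)(0.9863)(0.6869) = 0.70151.
Central angle c = 2·arcsin(√a) = 1.98561 rad.
Distance = R·c = 3389.5 × 1.9856 ≈ 6730 km.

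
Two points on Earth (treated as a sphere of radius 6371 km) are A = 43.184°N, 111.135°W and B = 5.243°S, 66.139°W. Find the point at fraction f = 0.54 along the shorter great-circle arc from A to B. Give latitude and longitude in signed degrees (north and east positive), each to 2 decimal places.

The central angle between A and B is δ = 1.1030 rad.
With f = 0.54, the slerp weights are sin((1−f)δ)/sin δ = 0.5444 and sin(fδ)/sin δ = 0.6285.
Weighted sum of the unit vectors: (0.5444)·(-0.2629,-0.6801,0.6843) + (0.6285)·(0.4028,-0.9107,-0.0914) = (0.1101, -0.9427, 0.3151).
Converting back: φ = atan2(z, √(x²+y²)) = 18.37°, λ = atan2(y, x) = -83.34°.

18.37°, -83.34°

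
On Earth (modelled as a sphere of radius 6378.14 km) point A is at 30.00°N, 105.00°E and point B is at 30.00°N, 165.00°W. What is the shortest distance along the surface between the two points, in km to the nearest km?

8407 km

Let φ₁ = 0.5236 rad, φ₂ = 0.5236 rad, and Δλ = 1.5708 rad.
Haversine: a = sin²(Δφ/2) + cos φ₁ cos φ₂ sin²(Δλ/2) = 0.0000 + (0.8660)(0.8660)(0.5000) = 0.37500.
Central angle c = 2·arcsin(√a) = 1.31812 rad.
Distance = R·c = 6378.14 × 1.3181 ≈ 8407 km.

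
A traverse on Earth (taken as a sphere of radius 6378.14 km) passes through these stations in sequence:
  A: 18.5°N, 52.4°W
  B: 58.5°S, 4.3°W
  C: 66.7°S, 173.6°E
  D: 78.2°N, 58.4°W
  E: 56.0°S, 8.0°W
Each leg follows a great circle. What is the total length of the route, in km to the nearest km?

Leg A→B: central angle 1.5104 rad, distance 9633.5 km.
Leg B→C: central angle 0.9563 rad, distance 6099.2 km.
Leg C→D: central angle 2.8203 rad, distance 17988.4 km.
Leg D→E: central angle 2.4018 rad, distance 15319.2 km.
Total: 9633.5 + 6099.2 + 17988.4 + 15319.2 ≈ 49040 km.

49040 km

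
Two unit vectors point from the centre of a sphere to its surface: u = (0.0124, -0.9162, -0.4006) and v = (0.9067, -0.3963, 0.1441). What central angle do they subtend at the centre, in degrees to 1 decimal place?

u·v = 0.3166; |u| = 1.0000, |v| = 1.0000.
cos θ = (u·v)/(|u||v|) = 0.3166, so θ = 71.5°.

71.5°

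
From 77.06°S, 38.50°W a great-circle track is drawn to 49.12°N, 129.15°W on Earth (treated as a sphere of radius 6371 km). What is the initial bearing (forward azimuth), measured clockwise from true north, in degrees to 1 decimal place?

283.9°

With φ₁ = -1.3450, φ₂ = 0.8573, Δλ = -1.5821 rad, the forward-azimuth formula gives
θ = atan2( sin Δλ cos φ₂ , cos φ₁ sin φ₂ − sin φ₁ cos φ₂ cos Δλ ) = atan2(-0.6544, 0.1621) = -76.09°.
Adding 360° brings this into [0°, 360°): 283.9°.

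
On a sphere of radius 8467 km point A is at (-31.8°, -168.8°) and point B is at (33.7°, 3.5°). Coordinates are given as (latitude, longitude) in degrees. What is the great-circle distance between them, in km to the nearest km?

25603 km

Let φ₁ = -0.5550 rad, φ₂ = 0.5882 rad, and Δλ = 3.0072 rad.
cos c = sin φ₁ sin φ₂ + cos φ₁ cos φ₂ cos Δλ = (-0.5270)(0.5548) + (0.8499)(0.8320)(-0.9910) = -0.99307,
so c = arccos(-0.99307) = 3.02384 rad.
Distance = R·c = 8467 × 3.0238 ≈ 25603 km.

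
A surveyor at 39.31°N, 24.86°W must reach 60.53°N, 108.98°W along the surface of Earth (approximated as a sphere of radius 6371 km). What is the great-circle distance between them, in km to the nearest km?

With latitudes φ₁ = 39.310°, φ₂ = 60.530° and longitude difference Δλ = -84.120°:
cos c = sin φ₁ sin φ₂ + cos φ₁ cos φ₂ cos Δλ = (0.6335)(0.8706) + (0.7737)(0.4920)(0.1024) = 0.59054,
so c = arccos(0.59054) = 0.93906 rad.
Distance = R·c = 6371 × 0.9391 ≈ 5983 km.

5983 km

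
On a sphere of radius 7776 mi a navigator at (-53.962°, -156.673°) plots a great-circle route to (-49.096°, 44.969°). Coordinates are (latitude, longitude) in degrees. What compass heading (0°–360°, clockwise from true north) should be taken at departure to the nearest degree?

With φ₁ = -0.9418, φ₂ = -0.8569, Δλ = -2.7639 rad, the forward-azimuth formula gives
θ = atan2( sin Δλ cos φ₂ , cos φ₁ sin φ₂ − sin φ₁ cos φ₂ cos Δλ ) = atan2(-0.2415, -0.9368) = -165.55°.
Adding 360° brings this into [0°, 360°): 194°.

194°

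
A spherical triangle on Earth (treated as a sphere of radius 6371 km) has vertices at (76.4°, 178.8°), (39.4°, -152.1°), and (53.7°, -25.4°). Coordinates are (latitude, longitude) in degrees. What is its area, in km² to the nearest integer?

11818139 km²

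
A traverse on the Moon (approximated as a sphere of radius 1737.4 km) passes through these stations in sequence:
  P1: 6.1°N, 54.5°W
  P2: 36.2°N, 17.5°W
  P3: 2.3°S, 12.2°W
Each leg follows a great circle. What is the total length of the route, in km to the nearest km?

2550 km

Leg P1→P2: central angle 0.7904 rad, distance 1373.2 km.
Leg P2→P3: central angle 0.6775 rad, distance 1177.0 km.
Total: 1373.2 + 1177.0 ≈ 2550 km.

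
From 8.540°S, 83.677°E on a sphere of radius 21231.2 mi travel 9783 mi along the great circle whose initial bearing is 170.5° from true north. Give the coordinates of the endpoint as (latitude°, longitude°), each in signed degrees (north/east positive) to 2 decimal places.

Angular distance δ = d/R = 9783/21231.2 = 0.46078 rad; initial bearing θ = 2.9758 rad.
sin φ₂ = sin φ₁ cos δ + cos φ₁ sin δ cos θ = (-0.1485)(0.8957) + (0.9889)(0.4447)(-0.9863) = -0.5667, so φ₂ = -34.52°.
Δλ = atan2(sin θ sin δ cos φ₁, cos δ − sin φ₁ sin φ₂) = atan2(0.0726, 0.8115) = 5.110°.
λ₂ = 83.677° + 5.110° = 88.79°.

-34.52°, 88.79°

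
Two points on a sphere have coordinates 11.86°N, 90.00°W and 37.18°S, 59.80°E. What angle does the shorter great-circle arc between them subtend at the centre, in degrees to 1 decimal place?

In radians: φ₁ = 0.2070, φ₂ = -0.6489, Δλ = 149.800° = 2.6145 rad.
cos c = sin φ₁ sin φ₂ + cos φ₁ cos φ₂ cos Δλ = (0.2055)(-0.6043) + (0.9787)(0.7967)(-0.8643) = -0.79810,
so c = arccos(-0.79810) = 2.49494 rad.
So the angular separation is 142.9°.

142.9°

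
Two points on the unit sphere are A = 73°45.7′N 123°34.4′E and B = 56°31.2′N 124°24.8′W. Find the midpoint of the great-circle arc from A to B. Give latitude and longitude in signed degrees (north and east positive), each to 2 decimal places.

73.94°, -154.54°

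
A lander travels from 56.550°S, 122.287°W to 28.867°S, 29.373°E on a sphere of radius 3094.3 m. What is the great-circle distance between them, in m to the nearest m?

In radians: φ₁ = -0.9870, φ₂ = -0.5038, Δλ = 151.660° = 2.6470 rad.
Haversine: a = sin²(Δφ/2) + cos φ₁ cos φ₂ sin²(Δλ/2) = 0.0572 + (0.5512)(0.8757)(0.9401) = 0.51102.
Central angle c = 2·arcsin(√a) = 1.59285 rad.
Distance = R·c = 3094.3 × 1.5928 ≈ 4929 m.

4929 m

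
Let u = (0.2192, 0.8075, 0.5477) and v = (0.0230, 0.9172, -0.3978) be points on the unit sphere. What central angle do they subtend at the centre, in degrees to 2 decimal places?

58.14°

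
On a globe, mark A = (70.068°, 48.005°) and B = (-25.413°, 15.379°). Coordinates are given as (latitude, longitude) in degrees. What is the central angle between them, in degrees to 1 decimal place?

With latitudes φ₁ = 70.068°, φ₂ = -25.413° and longitude difference Δλ = -32.626°:
Haversine: a = sin²(Δφ/2) + cos φ₁ cos φ₂ sin²(Δλ/2) = 0.5478 + (0.3409)(0.9032)(0.0789) = 0.57205.
Central angle c = 2·arcsin(√a) = 1.71540 rad.
So the angular separation is 98.3°.

98.3°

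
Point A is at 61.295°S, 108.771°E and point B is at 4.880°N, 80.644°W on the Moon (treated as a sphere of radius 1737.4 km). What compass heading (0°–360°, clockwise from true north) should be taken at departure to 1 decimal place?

168.8°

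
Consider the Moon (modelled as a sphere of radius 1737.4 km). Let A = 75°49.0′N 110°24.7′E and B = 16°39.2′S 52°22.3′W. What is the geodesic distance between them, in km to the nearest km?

3643 km

In radians: φ₁ = 1.3233, φ₂ = -0.2907, Δλ = -162.783° = -2.8411 rad.
cos c = sin φ₁ sin φ₂ + cos φ₁ cos φ₂ cos Δλ = (0.9695)(-0.2866) + (0.2450)(0.9581)(-0.9552) = -0.50207,
so c = arccos(-0.50207) = 2.09679 rad.
Distance = R·c = 1737.4 × 2.0968 ≈ 3643 km.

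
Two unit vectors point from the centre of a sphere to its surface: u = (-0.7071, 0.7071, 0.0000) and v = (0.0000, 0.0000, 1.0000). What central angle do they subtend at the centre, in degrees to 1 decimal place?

u·v = 0.0000; |u| = 1.0000, |v| = 1.0000.
cos θ = (u·v)/(|u||v|) = 0.0000, so θ = 90.0°.

90.0°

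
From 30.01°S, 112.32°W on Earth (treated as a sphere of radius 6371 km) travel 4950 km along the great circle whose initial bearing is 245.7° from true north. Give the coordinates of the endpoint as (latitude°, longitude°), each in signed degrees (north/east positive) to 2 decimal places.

-37.33°, -165.80°

Angular distance δ = d/R = 4950/6371 = 0.77696 rad; initial bearing θ = 4.2883 rad.
sin φ₂ = sin φ₁ cos δ + cos φ₁ sin δ cos θ = (-0.5002)(0.7130) + (0.8659)(0.7011)(-0.4115) = -0.6065, so φ₂ = -37.33°.
Δλ = atan2(sin θ sin δ cos φ₁, cos δ − sin φ₁ sin φ₂) = atan2(-0.5533, 0.4097) = -53.481°.
λ₂ = -112.320° − 53.481° = -165.80°.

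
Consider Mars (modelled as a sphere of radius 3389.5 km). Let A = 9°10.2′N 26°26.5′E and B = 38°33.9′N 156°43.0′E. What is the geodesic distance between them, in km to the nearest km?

In radians: φ₁ = 0.1600, φ₂ = 0.6731, Δλ = 130.275° = 2.2737 rad.
cos c = sin φ₁ sin φ₂ + cos φ₁ cos φ₂ cos Δλ = (0.1594)(0.6234) + (0.9872)(0.7819)(-0.6465) = -0.39966,
so c = arccos(-0.39966) = 1.98194 rad.
Distance = R·c = 3389.5 × 1.9819 ≈ 6718 km.

6718 km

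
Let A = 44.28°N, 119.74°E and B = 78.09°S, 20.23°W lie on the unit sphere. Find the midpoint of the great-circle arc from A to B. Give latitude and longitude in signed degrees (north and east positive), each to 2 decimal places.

-26.05°, 106.36°

Central angle δ = 2.4919 rad. Interpolating on the sphere with fraction f = 0.5:
P = [sin((1−f)δ)·A + sin(fδ)·B] / sin δ = 1.5666·A + 1.5666·B in Cartesian coordinates,
giving P = (-0.2530, 0.8621, -0.4391), i.e. latitude -26.05°, longitude 106.36°.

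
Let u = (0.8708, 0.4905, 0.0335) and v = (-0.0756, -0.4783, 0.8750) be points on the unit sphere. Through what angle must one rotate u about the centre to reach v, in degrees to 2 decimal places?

105.73°

u·v = -0.2711; |u| = 1.0000, |v| = 1.0001.
cos θ = (u·v)/(|u||v|) = -0.2711, so θ = 105.73°.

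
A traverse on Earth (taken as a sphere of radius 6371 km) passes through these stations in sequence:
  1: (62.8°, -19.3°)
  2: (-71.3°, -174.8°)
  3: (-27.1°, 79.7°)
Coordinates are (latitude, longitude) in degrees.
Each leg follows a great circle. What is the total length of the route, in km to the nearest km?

26305 km

Leg 1→2: central angle 2.9212 rad, distance 18611.2 km.
Leg 2→3: central angle 1.2076 rad, distance 7693.9 km.
Total: 18611.2 + 7693.9 ≈ 26305 km.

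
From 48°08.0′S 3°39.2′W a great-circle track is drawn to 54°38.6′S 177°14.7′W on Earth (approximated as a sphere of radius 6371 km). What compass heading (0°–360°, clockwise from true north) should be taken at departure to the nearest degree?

184°

Δλ = -173.592° = -3.0297 rad.
y = sin Δλ · cos φ₂ = (-0.1116)(0.5787) = -0.0646
x = cos φ₁ sin φ₂ − sin φ₁ cos φ₂ cos Δλ = (0.6674)(-0.8156) − (-0.7447)(0.5787)(-0.9938) = -0.9725
θ = atan2(y, x) = -176.20°; adding 360° gives 184°.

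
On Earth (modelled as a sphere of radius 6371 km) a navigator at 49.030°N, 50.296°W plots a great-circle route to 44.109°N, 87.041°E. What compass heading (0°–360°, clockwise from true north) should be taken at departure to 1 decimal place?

29.6°

With φ₁ = 0.8557, φ₂ = 0.7698, Δλ = 2.3970 rad, the forward-azimuth formula gives
θ = atan2( sin Δλ cos φ₂ , cos φ₁ sin φ₂ − sin φ₁ cos φ₂ cos Δλ ) = atan2(0.4866, 0.8550) = 29.64°.
So the initial bearing is 29.6°.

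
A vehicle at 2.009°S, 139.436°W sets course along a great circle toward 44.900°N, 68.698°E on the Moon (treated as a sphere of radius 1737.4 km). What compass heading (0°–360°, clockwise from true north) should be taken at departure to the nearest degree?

Δλ = -151.866° = -2.6506 rad.
y = sin Δλ · cos φ₂ = (-0.4715)(0.7083) = -0.3340
x = cos φ₁ sin φ₂ − sin φ₁ cos φ₂ cos Δλ = (0.9994)(0.7059) − (-0.0351)(0.7083)(-0.8818) = 0.6835
θ = atan2(y, x) = -26.04°; adding 360° gives 334°.

334°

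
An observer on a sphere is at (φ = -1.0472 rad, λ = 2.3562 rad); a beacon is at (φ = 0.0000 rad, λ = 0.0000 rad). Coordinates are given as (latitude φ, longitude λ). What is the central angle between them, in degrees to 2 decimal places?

110.70°

Let φ₁ = -1.0472 rad, φ₂ = 0.0000 rad, and Δλ = -2.3562 rad.
Haversine: a = sin²(Δφ/2) + cos φ₁ cos φ₂ sin²(Δλ/2) = 0.2500 + (0.5000)(1.0000)(0.8536) = 0.67678.
Central angle c = 2·arcsin(√a) = 1.93216 rad.
So the angular separation is 110.70°.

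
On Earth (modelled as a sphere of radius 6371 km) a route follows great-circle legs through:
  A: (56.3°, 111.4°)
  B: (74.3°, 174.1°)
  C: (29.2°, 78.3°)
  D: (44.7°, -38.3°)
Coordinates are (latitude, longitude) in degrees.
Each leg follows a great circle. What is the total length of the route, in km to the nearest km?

19943 km

Leg A→B: central angle 0.5160 rad, distance 3287.7 km.
Leg B→C: central angle 1.1087 rad, distance 7063.8 km.
Leg C→D: central angle 1.5054 rad, distance 9591.0 km.
Total: 3287.7 + 7063.8 + 9591.0 ≈ 19943 km.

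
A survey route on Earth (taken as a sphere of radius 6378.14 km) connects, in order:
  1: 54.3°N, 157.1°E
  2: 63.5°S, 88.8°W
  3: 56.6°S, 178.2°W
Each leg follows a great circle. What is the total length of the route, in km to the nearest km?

Leg 1→2: central angle 2.5554 rad, distance 16299.0 km.
Leg 2→3: central angle 0.7232 rad, distance 4612.5 km.
Total: 16299.0 + 4612.5 ≈ 20912 km.

20912 km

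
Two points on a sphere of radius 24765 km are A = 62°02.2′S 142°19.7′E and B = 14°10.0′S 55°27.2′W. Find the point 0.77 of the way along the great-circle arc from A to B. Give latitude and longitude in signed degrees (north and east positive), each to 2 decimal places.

The central angle between A and B is δ = 1.7893 rad.
With f = 0.77, the slerp weights are sin((1−f)δ)/sin δ = 0.4098 and sin(fδ)/sin δ = 1.0053.
Weighted sum of the unit vectors: (0.4098)·(-0.3712,0.2866,-0.8832) + (1.0053)·(0.5498,-0.7986,-0.2447) = (0.4007, -0.6854, -0.6080).
Converting back: φ = atan2(z, √(x²+y²)) = -37.44°, λ = atan2(y, x) = -59.69°.

-37.44°, -59.69°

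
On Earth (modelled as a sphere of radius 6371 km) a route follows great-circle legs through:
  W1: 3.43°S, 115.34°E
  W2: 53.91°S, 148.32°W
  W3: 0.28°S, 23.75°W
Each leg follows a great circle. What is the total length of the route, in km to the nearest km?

Leg W1→W2: central angle 1.5874 rad, distance 10113.2 km.
Leg W2→W3: central angle 1.9074 rad, distance 12152.1 km.
Total: 10113.2 + 12152.1 ≈ 22265 km.

22265 km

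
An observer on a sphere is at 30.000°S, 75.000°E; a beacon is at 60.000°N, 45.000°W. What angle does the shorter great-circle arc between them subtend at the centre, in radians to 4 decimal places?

Let φ₁ = -0.5236 rad, φ₂ = 1.0472 rad, and Δλ = -2.0944 rad.
Haversine: a = sin²(Δφ/2) + cos φ₁ cos φ₂ sin²(Δλ/2) = 0.5000 + (0.8660)(0.5000)(0.7500) = 0.82476.
Central angle c = 2·arcsin(√a) = 2.27775 rad.
So the angular separation is 2.2777 rad.

2.2777 rad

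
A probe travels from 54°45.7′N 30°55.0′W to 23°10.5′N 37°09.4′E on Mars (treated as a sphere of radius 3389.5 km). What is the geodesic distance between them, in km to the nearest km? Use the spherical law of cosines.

3473 km

Let φ₁ = 0.9558 rad, φ₂ = 0.4045 rad, and Δλ = 1.1881 rad.
cos c = sin φ₁ sin φ₂ + cos φ₁ cos φ₂ cos Δλ = (0.8168)(0.3935) + (0.5770)(0.9193)(0.3734) = 0.51950,
so c = arccos(0.51950) = 1.02453 rad.
Distance = R·c = 3389.5 × 1.0245 ≈ 3473 km.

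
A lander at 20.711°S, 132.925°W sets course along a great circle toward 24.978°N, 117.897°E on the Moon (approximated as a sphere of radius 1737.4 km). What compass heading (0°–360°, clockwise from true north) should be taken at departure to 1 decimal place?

288.7°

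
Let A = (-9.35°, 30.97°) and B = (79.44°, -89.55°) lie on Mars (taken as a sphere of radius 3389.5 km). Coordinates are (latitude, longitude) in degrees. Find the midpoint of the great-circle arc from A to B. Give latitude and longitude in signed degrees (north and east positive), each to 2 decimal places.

42.12°, 20.95°

The central angle between A and B is δ = 1.8251 rad.
With f = 0.5, the slerp weights are sin((1−f)δ)/sin δ = 0.8173 and sin(fδ)/sin δ = 0.8173.
Weighted sum of the unit vectors: (0.8173)·(0.8460,0.5078,-0.1625) + (0.8173)·(0.0014,-0.1833,0.9831) = (0.6927, 0.2652, 0.6707).
Converting back: φ = atan2(z, √(x²+y²)) = 42.12°, λ = atan2(y, x) = 20.95°.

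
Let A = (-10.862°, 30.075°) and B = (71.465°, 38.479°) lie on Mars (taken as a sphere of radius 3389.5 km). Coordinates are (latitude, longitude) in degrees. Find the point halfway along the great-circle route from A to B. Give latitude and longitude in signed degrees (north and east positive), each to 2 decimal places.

30.35°, 32.13°

The central angle between A and B is δ = 1.4403 rad.
With f = 0.5, the slerp weights are sin((1−f)δ)/sin δ = 0.6651 and sin(fδ)/sin δ = 0.6651.
Weighted sum of the unit vectors: (0.6651)·(0.8499,0.4922,-0.1884) + (0.6651)·(0.2489,0.1978,0.9481) = (0.7308, 0.4589, 0.5053).
Converting back: φ = atan2(z, √(x²+y²)) = 30.35°, λ = atan2(y, x) = 32.13°.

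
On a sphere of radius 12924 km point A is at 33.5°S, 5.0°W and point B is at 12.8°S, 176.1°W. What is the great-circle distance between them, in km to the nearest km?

With latitudes φ₁ = -33.500°, φ₂ = -12.800° and longitude difference Δλ = -171.100°:
cos c = sin φ₁ sin φ₂ + cos φ₁ cos φ₂ cos Δλ = (-0.5519)(-0.2215) + (0.8339)(0.9751)(-0.9880) = -0.68109,
so c = arccos(-0.68109) = 2.32005 rad.
Distance = R·c = 12924 × 2.3200 ≈ 29984 km.

29984 km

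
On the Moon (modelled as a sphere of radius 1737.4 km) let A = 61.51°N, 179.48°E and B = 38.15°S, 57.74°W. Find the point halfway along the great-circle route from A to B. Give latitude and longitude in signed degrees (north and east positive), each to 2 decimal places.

21.50°, -94.95°

The central angle between A and B is δ = 2.4128 rad.
With f = 0.5, the slerp weights are sin((1−f)δ)/sin δ = 1.4031 and sin(fδ)/sin δ = 1.4031.
Weighted sum of the unit vectors: (1.4031)·(-0.4770,0.0043,0.8789) + (1.4031)·(0.4197,-0.6650,-0.6177) = (-0.0803, -0.9270, 0.3664).
Converting back: φ = atan2(z, √(x²+y²)) = 21.50°, λ = atan2(y, x) = -94.95°.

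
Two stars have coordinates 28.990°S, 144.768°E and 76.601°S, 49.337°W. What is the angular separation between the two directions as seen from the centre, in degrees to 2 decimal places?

Let φ₁ = -0.5060 rad, φ₂ = -1.3369 rad, and Δλ = 2.8954 rad.
Haversine: a = sin²(Δφ/2) + cos φ₁ cos φ₂ sin²(Δλ/2) = 0.1629 + (0.8747)(0.2317)(0.9849) = 0.36256.
Central angle c = 2·arcsin(√a) = 1.29233 rad.
So the angular separation is 74.05°.

74.05°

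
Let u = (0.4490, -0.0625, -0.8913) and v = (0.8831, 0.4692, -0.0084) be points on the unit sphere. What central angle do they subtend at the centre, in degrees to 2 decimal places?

68.00°

u·v = 0.3747; |u| = 1.0000, |v| = 1.0000.
cos θ = (u·v)/(|u||v|) = 0.3747, so θ = 68.00°.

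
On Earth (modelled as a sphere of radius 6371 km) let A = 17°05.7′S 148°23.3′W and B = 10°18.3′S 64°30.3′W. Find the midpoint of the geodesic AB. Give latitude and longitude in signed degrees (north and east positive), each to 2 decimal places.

-18.14°, -105.70°

Central angle δ = 1.4174 rad. Interpolating on the sphere with fraction f = 0.5:
P = [sin((1−f)δ)·A + sin(fδ)·B] / sin δ = 0.6586·A + 0.6586·B in Cartesian coordinates,
giving P = (-0.2572, -0.9148, -0.3114), i.e. latitude -18.14°, longitude -105.70°.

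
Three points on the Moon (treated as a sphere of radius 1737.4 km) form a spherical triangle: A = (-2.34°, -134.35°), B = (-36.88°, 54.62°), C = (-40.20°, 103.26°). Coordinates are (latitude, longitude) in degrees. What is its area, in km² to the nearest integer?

2823067 km²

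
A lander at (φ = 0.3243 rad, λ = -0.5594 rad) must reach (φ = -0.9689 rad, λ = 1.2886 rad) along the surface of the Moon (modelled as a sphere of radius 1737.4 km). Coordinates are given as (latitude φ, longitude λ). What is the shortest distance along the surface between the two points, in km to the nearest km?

3462 km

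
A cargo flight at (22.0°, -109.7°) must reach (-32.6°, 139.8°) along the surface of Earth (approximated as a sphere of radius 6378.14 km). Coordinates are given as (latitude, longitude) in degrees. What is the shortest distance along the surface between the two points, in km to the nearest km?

13178 km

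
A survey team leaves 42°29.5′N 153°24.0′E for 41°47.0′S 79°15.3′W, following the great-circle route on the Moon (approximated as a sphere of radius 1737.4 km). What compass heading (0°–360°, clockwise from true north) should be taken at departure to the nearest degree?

107°

With φ₁ = 0.7416, φ₂ = -0.7293, Δλ = 2.2226 rad, the forward-azimuth formula gives
θ = atan2( sin Δλ cos φ₂ , cos φ₁ sin φ₂ − sin φ₁ cos φ₂ cos Δλ ) = atan2(0.5928, -0.1858) = 107.40°.
So the initial bearing is 107°.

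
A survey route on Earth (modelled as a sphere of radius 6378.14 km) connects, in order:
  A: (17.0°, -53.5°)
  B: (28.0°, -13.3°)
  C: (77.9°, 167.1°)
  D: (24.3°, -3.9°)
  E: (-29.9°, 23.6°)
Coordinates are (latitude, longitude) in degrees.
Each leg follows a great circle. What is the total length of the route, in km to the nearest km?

27895 km

Leg A→B: central angle 0.6726 rad, distance 4290.1 km.
Leg B→C: central angle 1.2933 rad, distance 8248.7 km.
Leg C→D: central angle 1.3555 rad, distance 8645.3 km.
Leg D→E: central angle 1.0522 rad, distance 6710.9 km.
Total: 4290.1 + 8248.7 + 8645.3 + 6710.9 ≈ 27895 km.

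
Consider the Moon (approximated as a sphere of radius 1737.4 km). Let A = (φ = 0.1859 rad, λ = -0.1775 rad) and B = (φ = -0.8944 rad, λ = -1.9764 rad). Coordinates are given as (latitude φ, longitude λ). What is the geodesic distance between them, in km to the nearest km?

With latitudes φ₁ = 10.651°, φ₂ = -51.245° and longitude difference Δλ = -103.069°:
cos c = sin φ₁ sin φ₂ + cos φ₁ cos φ₂ cos Δλ = (0.1848)(-0.7798) + (0.9828)(0.6260)(-0.2261) = -0.28325,
so c = arccos(-0.28325) = 1.85798 rad.
Distance = R·c = 1737.4 × 1.8580 ≈ 3228 km.

3228 km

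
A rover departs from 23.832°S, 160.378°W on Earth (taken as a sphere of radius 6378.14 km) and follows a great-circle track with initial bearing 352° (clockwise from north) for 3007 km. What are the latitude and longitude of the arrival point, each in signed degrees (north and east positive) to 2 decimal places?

Angular distance δ = d/R = 3007/6378.14 = 0.47145 rad; initial bearing θ = 6.1436 rad.
sin φ₂ = sin φ₁ cos δ + cos φ₁ sin δ cos θ = (-0.4041)(0.8909) + (0.9147)(0.4542)(0.9903) = 0.0514, so φ₂ = 2.95°.
Δλ = atan2(sin θ sin δ cos φ₁, cos δ − sin φ₁ sin φ₂) = atan2(-0.0578, 0.9117) = -3.629°.
λ₂ = -160.378° − 3.629° = -164.01°.

2.95°, -164.01°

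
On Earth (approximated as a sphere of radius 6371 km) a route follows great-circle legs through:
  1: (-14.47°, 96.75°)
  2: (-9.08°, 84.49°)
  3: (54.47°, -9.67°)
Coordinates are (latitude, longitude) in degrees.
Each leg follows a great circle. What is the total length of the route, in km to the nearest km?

12559 km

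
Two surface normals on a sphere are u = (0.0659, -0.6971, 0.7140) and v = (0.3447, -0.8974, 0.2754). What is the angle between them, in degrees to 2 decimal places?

32.34°

u·v = 0.8449; |u| = 1.0000, |v| = 1.0000.
cos θ = (u·v)/(|u||v|) = 0.8449, so θ = 32.34°.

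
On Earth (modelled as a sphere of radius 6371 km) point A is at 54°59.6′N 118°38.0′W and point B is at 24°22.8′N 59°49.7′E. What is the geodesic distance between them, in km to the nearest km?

11188 km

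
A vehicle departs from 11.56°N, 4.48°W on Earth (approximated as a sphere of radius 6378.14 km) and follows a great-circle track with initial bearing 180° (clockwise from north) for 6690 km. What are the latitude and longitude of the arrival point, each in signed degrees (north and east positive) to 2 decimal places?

-48.54°, -4.48°

Angular distance δ = d/R = 6690/6378.14 = 1.04890 rad; initial bearing θ = 3.1416 rad.
sin φ₂ = sin φ₁ cos δ + cos φ₁ sin δ cos θ = (0.2004)(0.4985) + (0.9797)(0.8669)(-1.0000) = -0.7494, so φ₂ = -48.54°.
Δλ = atan2(sin θ sin δ cos φ₁, cos δ − sin φ₁ sin φ₂) = atan2(0.0000, 0.6487) = 0.000°.
λ₂ = -4.480° + 0.000° = -4.48°.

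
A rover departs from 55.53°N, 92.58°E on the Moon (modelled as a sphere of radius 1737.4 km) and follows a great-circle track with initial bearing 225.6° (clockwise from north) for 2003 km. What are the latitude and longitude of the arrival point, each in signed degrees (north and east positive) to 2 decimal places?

-1.56°, 51.79°

Angular distance δ = d/R = 2003/1737.4 = 1.15287 rad; initial bearing θ = 3.9375 rad.
sin φ₂ = sin φ₁ cos δ + cos φ₁ sin δ cos θ = (0.8244)(0.4059) + (0.5660)(0.9139)(-0.6997) = -0.0273, so φ₂ = -1.56°.
Δλ = atan2(sin θ sin δ cos φ₁, cos δ − sin φ₁ sin φ₂) = atan2(-0.3696, 0.4284) = -40.785°.
λ₂ = 92.580° − 40.785° = 51.79°.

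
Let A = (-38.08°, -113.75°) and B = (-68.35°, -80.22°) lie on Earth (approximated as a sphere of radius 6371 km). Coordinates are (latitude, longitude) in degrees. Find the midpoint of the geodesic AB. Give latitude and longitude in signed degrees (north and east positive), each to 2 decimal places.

-54.24°, -103.20°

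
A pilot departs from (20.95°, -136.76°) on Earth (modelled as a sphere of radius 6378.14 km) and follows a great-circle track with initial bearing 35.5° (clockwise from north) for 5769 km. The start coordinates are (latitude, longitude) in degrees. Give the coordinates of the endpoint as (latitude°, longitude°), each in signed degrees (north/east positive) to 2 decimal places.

Angular distance δ = d/R = 5769/6378.14 = 0.90450 rad; initial bearing θ = 0.6196 rad.
sin φ₂ = sin φ₁ cos δ + cos φ₁ sin δ cos θ = (0.3576)(0.6181) + (0.9339)(0.7861)(0.8141) = 0.8187, so φ₂ = 54.95°.
Δλ = atan2(sin θ sin δ cos φ₁, cos δ − sin φ₁ sin φ₂) = atan2(0.4263, 0.3254) = 52.650°.
λ₂ = -136.760° + 52.650° = -84.11°.

54.95°, -84.11°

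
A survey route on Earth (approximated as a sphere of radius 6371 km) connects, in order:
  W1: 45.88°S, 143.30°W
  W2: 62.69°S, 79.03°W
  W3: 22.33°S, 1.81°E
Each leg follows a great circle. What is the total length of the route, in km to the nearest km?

Leg W1→W2: central angle 0.6817 rad, distance 4342.8 km.
Leg W2→W3: central angle 1.1537 rad, distance 7349.9 km.
Total: 4342.8 + 7349.9 ≈ 11693 km.

11693 km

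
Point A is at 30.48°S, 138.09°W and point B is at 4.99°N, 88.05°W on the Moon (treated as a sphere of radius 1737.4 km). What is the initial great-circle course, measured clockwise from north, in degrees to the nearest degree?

Δλ = 50.040° = 0.8734 rad.
y = sin Δλ · cos φ₂ = (0.7665)(0.9962) = 0.7636
x = cos φ₁ sin φ₂ − sin φ₁ cos φ₂ cos Δλ = (0.8618)(0.0870) − (-0.5072)(0.9962)(0.6423) = 0.3995
θ = atan2(y, x) = 62.38°, so the bearing is 62°.

62°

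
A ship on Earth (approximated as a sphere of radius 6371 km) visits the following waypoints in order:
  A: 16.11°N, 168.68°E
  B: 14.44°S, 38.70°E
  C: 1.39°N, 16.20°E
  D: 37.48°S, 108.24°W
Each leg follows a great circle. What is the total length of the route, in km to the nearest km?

Leg A→B: central angle 2.3009 rad, distance 14659.3 km.
Leg B→C: central angle 0.4770 rad, distance 3038.9 km.
Leg C→D: central angle 2.0527 rad, distance 13077.4 km.
Total: 14659.3 + 3038.9 + 13077.4 ≈ 30776 km.

30776 km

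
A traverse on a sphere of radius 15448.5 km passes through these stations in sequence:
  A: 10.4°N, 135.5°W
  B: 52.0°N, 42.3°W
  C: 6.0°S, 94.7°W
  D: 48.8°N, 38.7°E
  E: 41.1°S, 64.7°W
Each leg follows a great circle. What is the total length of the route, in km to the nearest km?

109557 km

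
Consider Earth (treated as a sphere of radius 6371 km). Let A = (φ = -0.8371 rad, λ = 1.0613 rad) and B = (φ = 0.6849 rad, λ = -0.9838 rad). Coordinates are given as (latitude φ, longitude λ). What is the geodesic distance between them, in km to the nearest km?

Let φ₁ = -0.8371 rad, φ₂ = 0.6849 rad, and Δλ = -2.0451 rad.
cos c = sin φ₁ sin φ₂ + cos φ₁ cos φ₂ cos Δλ = (-0.7427)(0.6326) + (0.6696)(0.7745)(-0.4567) = -0.70669,
so c = arccos(-0.70669) = 2.35561 rad.
Distance = R·c = 6371 × 2.3556 ≈ 15008 km.

15008 km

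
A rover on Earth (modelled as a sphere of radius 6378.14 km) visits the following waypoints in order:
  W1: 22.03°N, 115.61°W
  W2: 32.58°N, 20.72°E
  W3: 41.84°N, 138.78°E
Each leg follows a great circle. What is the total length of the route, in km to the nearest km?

Leg W1→W2: central angle 1.9423 rad, distance 12388.3 km.
Leg W2→W3: central angle 1.5069 rad, distance 9611.0 km.
Total: 12388.3 + 9611.0 ≈ 21999 km.

21999 km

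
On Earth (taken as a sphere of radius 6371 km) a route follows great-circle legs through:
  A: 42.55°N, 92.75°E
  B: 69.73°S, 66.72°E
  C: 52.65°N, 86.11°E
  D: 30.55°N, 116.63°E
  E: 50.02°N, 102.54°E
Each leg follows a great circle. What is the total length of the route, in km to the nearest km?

Leg A→B: central angle 1.9878 rad, distance 12664.3 km.
Leg B→C: central angle 2.1501 rad, distance 13698.4 km.
Leg C→D: central angle 0.5469 rad, distance 3484.3 km.
Leg D→E: central angle 0.3867 rad, distance 2463.5 km.
Total: 12664.3 + 13698.4 + 3484.3 + 2463.5 ≈ 32310 km.

32310 km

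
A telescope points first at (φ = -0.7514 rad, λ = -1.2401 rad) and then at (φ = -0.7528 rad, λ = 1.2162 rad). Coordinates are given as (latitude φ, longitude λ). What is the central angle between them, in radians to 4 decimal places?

1.5169 rad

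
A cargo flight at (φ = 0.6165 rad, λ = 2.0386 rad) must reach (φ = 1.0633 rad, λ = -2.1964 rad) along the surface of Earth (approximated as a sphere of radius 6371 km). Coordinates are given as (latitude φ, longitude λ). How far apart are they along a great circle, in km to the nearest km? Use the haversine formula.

7911 km

With latitudes φ₁ = 35.323°, φ₂ = 60.923° and longitude difference Δλ = 117.352°:
Haversine: a = sin²(Δφ/2) + cos φ₁ cos φ₂ sin²(Δλ/2) = 0.0491 + (0.8159)(0.4860)(0.7297) = 0.33844.
Central angle c = 2·arcsin(√a) = 1.24177 rad.
Distance = R·c = 6371 × 1.2418 ≈ 7911 km.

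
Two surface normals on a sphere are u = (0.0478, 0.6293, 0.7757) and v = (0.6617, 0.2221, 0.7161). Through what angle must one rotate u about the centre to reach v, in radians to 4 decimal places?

0.7570 rad

u·v = 0.7269; |u| = 1.0000, |v| = 1.0000.
cos θ = (u·v)/(|u||v|) = 0.7269, so θ = 0.7570 rad.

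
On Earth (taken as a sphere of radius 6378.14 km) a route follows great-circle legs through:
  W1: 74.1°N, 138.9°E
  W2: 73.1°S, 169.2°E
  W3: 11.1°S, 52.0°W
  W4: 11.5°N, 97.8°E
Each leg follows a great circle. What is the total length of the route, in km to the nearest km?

Leg W1→W2: central angle 2.5895 rad, distance 16516.4 km.
Leg W2→W3: central angle 1.6012 rad, distance 10212.9 km.
Leg W3→W4: central angle 2.6249 rad, distance 16742.1 km.
Total: 16516.4 + 10212.9 + 16742.1 ≈ 43471 km.

43471 km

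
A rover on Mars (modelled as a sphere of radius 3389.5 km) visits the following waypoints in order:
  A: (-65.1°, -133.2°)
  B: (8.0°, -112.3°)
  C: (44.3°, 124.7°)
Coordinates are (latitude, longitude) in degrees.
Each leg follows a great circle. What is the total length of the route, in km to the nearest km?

10738 km

Leg A→B: central angle 1.3044 rad, distance 4421.2 km.
Leg B→C: central angle 1.8638 rad, distance 6317.2 km.
Total: 4421.2 + 6317.2 ≈ 10738 km.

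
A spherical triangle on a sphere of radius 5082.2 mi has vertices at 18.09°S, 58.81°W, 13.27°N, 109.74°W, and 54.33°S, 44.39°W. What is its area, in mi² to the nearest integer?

8527330 mi²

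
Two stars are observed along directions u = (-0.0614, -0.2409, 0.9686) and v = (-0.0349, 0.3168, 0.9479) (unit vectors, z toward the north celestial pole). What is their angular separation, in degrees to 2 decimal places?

u·v = 0.8440; |u| = 1.0000, |v| = 1.0000.
cos θ = (u·v)/(|u||v|) = 0.8439, so θ = 32.44°.

32.44°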